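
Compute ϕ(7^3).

294

φ(7^3) = 7^2·(7−1) = 49·6 = 294.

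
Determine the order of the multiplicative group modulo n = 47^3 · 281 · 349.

φ(47^3) = 47^3 − 47^2 = 103823 − 2209 = 101614.
φ(281) = 281 − 1 = 280.
φ(349) = 349 − 1 = 348.
Multiply: 101614 · 280 · 348 = 9901268160.

9901268160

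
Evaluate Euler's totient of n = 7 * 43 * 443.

φ(7) = 7 − 1 = 6.
φ(43) = 43 − 1 = 42.
φ(443) = 443 − 1 = 442.
Multiply: 6 · 42 · 442 = 111384.

111384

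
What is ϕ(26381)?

26381 = 23 · 31 · 37.
φ(26381) = 26381 · (1 − 1/23) · (1 − 1/31) · (1 − 1/37)
       = 26381 · 23760/26381 = 23760.

23760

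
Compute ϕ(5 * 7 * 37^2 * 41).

φ(1964515) = 1964515 · (1 − 1/5) · (1 − 1/7) · (1 − 1/37) · (1 − 1/41)
       = 1964515 · 34560/53095 = 1278720.

1278720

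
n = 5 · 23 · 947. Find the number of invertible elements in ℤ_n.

83248

φ(108905) = 108905 · (1 − 1/5) · (1 − 1/23) · (1 − 1/947)
       = 108905 · 83248/108905 = 83248.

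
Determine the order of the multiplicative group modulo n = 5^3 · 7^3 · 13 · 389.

136886400

φ(5^3) = 5^2·(5−1) = 25·4 = 100.
φ(7^3) = 7^2·(7−1) = 49·6 = 294.
φ(13) = 13 − 1 = 12.
φ(389) = 389 − 1 = 388.
Multiply: 100 · 294 · 12 · 388 = 136886400.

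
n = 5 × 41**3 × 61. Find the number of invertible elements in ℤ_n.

16137600

φ(5) = 5 − 1 = 4.
φ(41^3) = 41^2·(41−1) = 1681·40 = 67240.
φ(61) = 61 − 1 = 60.
Multiply: 4 · 67240 · 60 = 16137600.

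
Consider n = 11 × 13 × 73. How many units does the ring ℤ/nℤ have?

φ(10439) = 10439 · (1 − 1/11) · (1 − 1/13) · (1 − 1/73)
       = 10439 · 8640/10439 = 8640.

8640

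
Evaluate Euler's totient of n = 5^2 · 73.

φ(5^2) = 5^1·(5−1) = 5·4 = 20.
φ(73) = 73 − 1 = 72.
φ(1825) = 20 × 72 = 1440.

1440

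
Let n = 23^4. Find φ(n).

267674

φ(23^4) = 23^4 − 23^3 = 279841 − 12167 = 267674.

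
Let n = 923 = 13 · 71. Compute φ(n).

840

φ(923) = 923 · (1 − 1/13) · (1 − 1/71)
       = 923 · 840/923 = 840.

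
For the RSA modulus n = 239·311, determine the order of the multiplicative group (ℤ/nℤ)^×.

φ(pq) = (p−1)(q−1) = 238 · 310 = 73780.

73780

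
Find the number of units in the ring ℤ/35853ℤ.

20736

Factor 35853: 35853 = 3 × 17 × 19 × 37.
φ(3) = 3 − 1 = 2.
φ(17) = 17 − 1 = 16.
φ(19) = 19 − 1 = 18.
φ(37) = 37 − 1 = 36.
Multiply: 2 · 16 · 18 · 36 = 20736.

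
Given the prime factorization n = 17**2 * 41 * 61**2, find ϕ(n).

φ(17^2) = 17^2 − 17^1 = 289 − 17 = 272.
φ(41) = 41 − 1 = 40.
φ(61^2) = 61^1·(61−1) = 61·60 = 3660.
φ(44090129) = 272 × 40 × 3660 = 39820800.

39820800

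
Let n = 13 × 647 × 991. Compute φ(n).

7674480

φ(13) = 13 − 1 = 12.
φ(647) = 647 − 1 = 646.
φ(991) = 991 − 1 = 990.
Multiply: 12 · 646 · 990 = 7674480.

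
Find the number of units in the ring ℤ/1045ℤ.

720

Prime factorization: 1045 = 5 · 11 · 19.
φ(5) = 5 − 1 = 4.
φ(11) = 11 − 1 = 10.
φ(19) = 19 − 1 = 18.
φ(1045) = 4 × 10 × 18 = 720.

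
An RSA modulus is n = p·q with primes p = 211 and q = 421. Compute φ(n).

88200

φ(n) = (p − 1)(q − 1) = (211−1)(421−1) = 210·420 = 88200.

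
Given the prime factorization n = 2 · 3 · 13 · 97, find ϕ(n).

2304

φ(7566) = 7566 · (1 − 1/2) · (1 − 1/3) · (1 − 1/13) · (1 − 1/97)
       = 7566 · 2304/7566 = 2304.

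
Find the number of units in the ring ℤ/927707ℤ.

927707 = 11**3 · 17 · 41.
φ(927707) = 927707 · (1 − 1/11) · (1 − 1/17) · (1 − 1/41)
       = 927707 · 6400/7667 = 774400.

774400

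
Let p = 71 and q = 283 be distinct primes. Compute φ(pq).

φ(n) = (p − 1)(q − 1) = (71−1)(283−1) = 70·282 = 19740.

19740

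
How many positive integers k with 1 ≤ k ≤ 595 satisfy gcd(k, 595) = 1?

384

Factor 595: 595 = 5 * 7 * 17.
φ(5) = 5 − 1 = 4.
φ(7) = 7 − 1 = 6.
φ(17) = 17 − 1 = 16.
φ(595) = 4 × 6 × 16 = 384.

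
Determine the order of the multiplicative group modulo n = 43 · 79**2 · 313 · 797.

64274491008

φ(66946102343) = 66946102343 · (1 − 1/43) · (1 − 1/79) · (1 − 1/313) · (1 − 1/797)
       = 66946102343 · 813601152/847419017 = 64274491008.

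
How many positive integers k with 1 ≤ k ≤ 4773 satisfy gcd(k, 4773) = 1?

4773 = 3 · 37 · 43.
φ(4773) = 4773 · (1 − 1/3) · (1 − 1/37) · (1 − 1/43)
       = 4773 · 3024/4773 = 3024.

3024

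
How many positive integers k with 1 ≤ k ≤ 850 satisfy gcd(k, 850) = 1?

320

Factor 850: 850 = 2 × 5^2 × 17.
φ(850) = 850 · (1 − 1/2) · (1 − 1/5) · (1 − 1/17)
       = 850 · 64/170 = 320.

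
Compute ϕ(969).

First factor: 969 = 3 · 17 · 19.
φ(3) = 3 − 1 = 2.
φ(17) = 17 − 1 = 16.
φ(19) = 19 − 1 = 18.
φ(969) = 2 × 16 × 18 = 576.

576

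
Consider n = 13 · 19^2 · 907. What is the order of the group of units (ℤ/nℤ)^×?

φ(13) = 13 − 1 = 12.
φ(19^2) = 19^2 − 19^1 = 361 − 19 = 342.
φ(907) = 907 − 1 = 906.
Since φ is multiplicative, φ(4256551) = 12 · 342 · 906 = 3718224.

3718224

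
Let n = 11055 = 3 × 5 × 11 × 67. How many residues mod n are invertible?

5280

φ(11055) = 11055 · (1 − 1/3) · (1 − 1/5) · (1 − 1/11) · (1 − 1/67)
       = 11055 · 5280/11055 = 5280.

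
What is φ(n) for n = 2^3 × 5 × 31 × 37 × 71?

1209600

φ(2^3) = 2^3 − 2^2 = 8 − 4 = 4.
φ(5) = 5 − 1 = 4.
φ(31) = 31 − 1 = 30.
φ(37) = 37 − 1 = 36.
φ(71) = 71 − 1 = 70.
Since φ is multiplicative, φ(3257480) = 4 · 4 · 30 · 36 · 70 = 1209600.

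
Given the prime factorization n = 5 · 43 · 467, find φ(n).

φ(5) = 5 − 1 = 4.
φ(43) = 43 − 1 = 42.
φ(467) = 467 − 1 = 466.
Multiply: 4 · 42 · 466 = 78288.

78288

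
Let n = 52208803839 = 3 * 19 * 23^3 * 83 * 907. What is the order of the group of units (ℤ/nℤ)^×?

31125970656

φ(3) = 3 − 1 = 2.
φ(19) = 19 − 1 = 18.
φ(23^3) = 23^3 − 23^2 = 12167 − 529 = 11638.
φ(83) = 83 − 1 = 82.
φ(907) = 907 − 1 = 906.
Since φ is multiplicative, φ(52208803839) = 2 · 18 · 11638 · 82 · 906 = 31125970656.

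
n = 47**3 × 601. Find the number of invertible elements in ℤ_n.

60968400

φ(47^3) = 47^2·(47−1) = 2209·46 = 101614.
φ(601) = 601 − 1 = 600.
φ(62397623) = 101614 × 600 = 60968400.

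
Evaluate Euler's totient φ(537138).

148176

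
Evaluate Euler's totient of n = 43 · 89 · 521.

1921920

φ(1993867) = 1993867 · (1 − 1/43) · (1 − 1/89) · (1 − 1/521)
       = 1993867 · 1921920/1993867 = 1921920.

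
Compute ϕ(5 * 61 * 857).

205440

φ(5) = 5 − 1 = 4.
φ(61) = 61 − 1 = 60.
φ(857) = 857 − 1 = 856.
Since φ is multiplicative, φ(261385) = 4 · 60 · 856 = 205440.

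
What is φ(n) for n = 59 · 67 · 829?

3169584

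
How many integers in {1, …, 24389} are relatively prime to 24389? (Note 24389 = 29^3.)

23548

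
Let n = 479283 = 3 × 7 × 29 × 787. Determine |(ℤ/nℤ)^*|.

264096

φ(479283) = 479283 · (1 − 1/3) · (1 − 1/7) · (1 − 1/29) · (1 − 1/787)
       = 479283 · 264096/479283 = 264096.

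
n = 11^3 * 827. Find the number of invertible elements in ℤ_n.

φ(11^3) = 11^2·(11−1) = 121·10 = 1210.
φ(827) = 827 − 1 = 826.
φ(1100737) = 1210 × 826 = 999460.

999460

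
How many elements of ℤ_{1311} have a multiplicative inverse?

Factor 1311: 1311 = 3 · 19 · 23.
φ(1311) = 1311 · (1 − 1/3) · (1 − 1/19) · (1 − 1/23)
       = 1311 · 792/1311 = 792.

792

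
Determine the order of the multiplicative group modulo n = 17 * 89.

1408

φ(17) = 17 − 1 = 16.
φ(89) = 89 − 1 = 88.
Multiply: 16 · 88 = 1408.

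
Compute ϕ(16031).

14080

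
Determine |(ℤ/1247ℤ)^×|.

1176

Factor 1247: 1247 = 29 · 43.
φ(29) = 29 − 1 = 28.
φ(43) = 43 − 1 = 42.
Multiply: 28 · 42 = 1176.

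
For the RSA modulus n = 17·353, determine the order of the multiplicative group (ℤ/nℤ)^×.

φ(pq) = (p−1)(q−1) = 16 · 352 = 5632.

5632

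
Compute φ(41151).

Prime factorization: 41151 = 3 · 11 · 29 · 43.
φ(41151) = 41151 · (1 − 1/3) · (1 − 1/11) · (1 − 1/29) · (1 − 1/43)
       = 41151 · 23520/41151 = 23520.

23520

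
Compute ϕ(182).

Prime factorization: 182 = 2 × 7 × 13.
φ(182) = 182 · (1 − 1/2) · (1 − 1/7) · (1 − 1/13)
       = 182 · 72/182 = 72.

72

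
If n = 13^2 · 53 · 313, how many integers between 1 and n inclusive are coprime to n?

φ(2803541) = 2803541 · (1 − 1/13) · (1 − 1/53) · (1 − 1/313)
       = 2803541 · 194688/215657 = 2530944.

2530944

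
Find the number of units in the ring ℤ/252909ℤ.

First factor: 252909 = 3**3 · 17 · 19 · 29.
φ(252909) = 252909 · (1 − 1/3) · (1 − 1/17) · (1 − 1/19) · (1 − 1/29)
       = 252909 · 16128/28101 = 145152.

145152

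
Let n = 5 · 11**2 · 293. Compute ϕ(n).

φ(177265) = 177265 · (1 − 1/5) · (1 − 1/11) · (1 − 1/293)
       = 177265 · 11680/16115 = 128480.

128480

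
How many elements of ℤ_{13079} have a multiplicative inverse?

11200

First factor: 13079 = 11 · 29 · 41.
φ(11) = 11 − 1 = 10.
φ(29) = 29 − 1 = 28.
φ(41) = 41 − 1 = 40.
Multiply: 10 · 28 · 40 = 11200.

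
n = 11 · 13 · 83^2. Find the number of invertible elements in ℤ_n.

816720

φ(11) = 11 − 1 = 10.
φ(13) = 13 − 1 = 12.
φ(83^2) = 83^2 − 83^1 = 6889 − 83 = 6806.
φ(985127) = 10 × 12 × 6806 = 816720.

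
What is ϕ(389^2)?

150932

φ(151321) = 151321 · (1 − 1/389)
       = 151321 · 388/389 = 150932.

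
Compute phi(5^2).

φ(25) = 25 · (1 − 1/5)
       = 25 · 4/5 = 20.

20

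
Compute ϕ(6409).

5376

Prime factorization: 6409 = 13 * 17 * 29.
φ(13) = 13 − 1 = 12.
φ(17) = 17 − 1 = 16.
φ(29) = 29 − 1 = 28.
Since φ is multiplicative, φ(6409) = 12 · 16 · 28 = 5376.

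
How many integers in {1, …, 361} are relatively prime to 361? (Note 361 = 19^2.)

342

φ(19^2) = 19^2 − 19^1 = 361 − 19 = 342.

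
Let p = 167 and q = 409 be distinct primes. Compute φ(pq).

67728

φ(167) = 167 − 1 = 166.
φ(409) = 409 − 1 = 408.
Since φ is multiplicative, φ(68303) = 166 · 408 = 67728.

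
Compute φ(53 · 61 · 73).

φ(236009) = 236009 · (1 − 1/53) · (1 − 1/61) · (1 − 1/73)
       = 236009 · 224640/236009 = 224640.

224640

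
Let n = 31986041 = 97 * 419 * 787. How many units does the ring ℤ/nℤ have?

φ(97) = 97 − 1 = 96.
φ(419) = 419 − 1 = 418.
φ(787) = 787 − 1 = 786.
Multiply: 96 · 418 · 786 = 31540608.

31540608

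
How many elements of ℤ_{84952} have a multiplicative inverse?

34560

Prime factorization: 84952 = 2**3 · 7 · 37 · 41.
φ(2^3) = 2^2·(2−1) = 4·1 = 4.
φ(7) = 7 − 1 = 6.
φ(37) = 37 − 1 = 36.
φ(41) = 41 − 1 = 40.
φ(84952) = 4 × 6 × 36 × 40 = 34560.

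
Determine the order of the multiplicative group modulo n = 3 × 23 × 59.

φ(4071) = 4071 · (1 − 1/3) · (1 − 1/23) · (1 − 1/59)
       = 4071 · 2552/4071 = 2552.

2552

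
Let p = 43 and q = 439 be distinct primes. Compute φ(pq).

φ(n) = (p − 1)(q − 1) = (43−1)(439−1) = 42·438 = 18396.

18396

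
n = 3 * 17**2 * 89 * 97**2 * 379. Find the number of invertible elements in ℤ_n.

φ(275164106793) = 275164106793 · (1 − 1/3) · (1 − 1/17) · (1 − 1/89) · (1 − 1/97) · (1 − 1/379)
       = 275164106793 · 102187008/166867257 = 168506376192.

168506376192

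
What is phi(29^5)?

φ(20511149) = 20511149 · (1 − 1/29)
       = 20511149 · 28/29 = 19803868.

19803868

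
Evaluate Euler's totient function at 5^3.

100

φ(125) = 125 · (1 − 1/5)
       = 125 · 4/5 = 100.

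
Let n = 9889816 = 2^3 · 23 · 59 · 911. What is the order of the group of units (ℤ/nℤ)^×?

4644640

φ(2^3) = 2^3 − 2^2 = 8 − 4 = 4.
φ(23) = 23 − 1 = 22.
φ(59) = 59 − 1 = 58.
φ(911) = 911 − 1 = 910.
Since φ is multiplicative, φ(9889816) = 4 · 22 · 58 · 910 = 4644640.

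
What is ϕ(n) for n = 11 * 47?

φ(517) = 517 · (1 − 1/11) · (1 − 1/47)
       = 517 · 460/517 = 460.

460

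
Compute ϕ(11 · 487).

4860

φ(5357) = 5357 · (1 − 1/11) · (1 − 1/487)
       = 5357 · 4860/5357 = 4860.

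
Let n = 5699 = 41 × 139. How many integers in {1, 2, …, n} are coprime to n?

φ(5699) = 5699 · (1 − 1/41) · (1 − 1/139)
       = 5699 · 5520/5699 = 5520.

5520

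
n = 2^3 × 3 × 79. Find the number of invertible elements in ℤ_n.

φ(2^3) = 2^2·(2−1) = 4·1 = 4.
φ(3) = 3 − 1 = 2.
φ(79) = 79 − 1 = 78.
Multiply: 4 · 2 · 78 = 624.

624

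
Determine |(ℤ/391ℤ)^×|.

352

Prime factorization: 391 = 17 * 23.
φ(391) = 391 · (1 − 1/17) · (1 − 1/23)
       = 391 · 352/391 = 352.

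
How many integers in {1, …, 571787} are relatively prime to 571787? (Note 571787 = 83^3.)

φ(83^3) = 83^3 − 83^2 = 571787 − 6889 = 564898.

564898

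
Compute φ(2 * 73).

72

φ(2) = 2 − 1 = 1.
φ(73) = 73 − 1 = 72.
Multiply: 1 · 72 = 72.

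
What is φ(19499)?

17280

Factor 19499: 19499 = 17 × 31 × 37.
φ(17) = 17 − 1 = 16.
φ(31) = 31 − 1 = 30.
φ(37) = 37 − 1 = 36.
Since φ is multiplicative, φ(19499) = 16 · 30 · 36 = 17280.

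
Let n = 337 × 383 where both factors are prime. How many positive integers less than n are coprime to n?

128352

φ(129071) = 129071 · (1 − 1/337) · (1 − 1/383)
       = 129071 · 128352/129071 = 128352.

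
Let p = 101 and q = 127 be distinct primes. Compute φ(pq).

φ(101) = 101 − 1 = 100.
φ(127) = 127 − 1 = 126.
Since φ is multiplicative, φ(12827) = 100 · 126 = 12600.

12600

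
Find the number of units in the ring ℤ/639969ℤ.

639969 = 3 × 11**2 × 41 × 43.
φ(3) = 3 − 1 = 2.
φ(11^2) = 11^2 − 11^1 = 121 − 11 = 110.
φ(41) = 41 − 1 = 40.
φ(43) = 43 − 1 = 42.
Since φ is multiplicative, φ(639969) = 2 · 110 · 40 · 42 = 369600.

369600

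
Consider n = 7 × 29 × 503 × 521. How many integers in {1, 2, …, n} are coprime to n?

φ(53198789) = 53198789 · (1 − 1/7) · (1 − 1/29) · (1 − 1/503) · (1 − 1/521)
       = 53198789 · 43854720/53198789 = 43854720.

43854720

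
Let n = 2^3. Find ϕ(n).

4

φ(8) = 8 · (1 − 1/2)
       = 8 · 1/2 = 4.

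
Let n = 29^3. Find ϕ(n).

23548

φ(24389) = 24389 · (1 − 1/29)
       = 24389 · 28/29 = 23548.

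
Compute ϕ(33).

First factor: 33 = 3 · 11.
φ(3) = 3 − 1 = 2.
φ(11) = 11 − 1 = 10.
Since φ is multiplicative, φ(33) = 2 · 10 = 20.

20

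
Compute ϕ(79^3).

φ(493039) = 493039 · (1 − 1/79)
       = 493039 · 78/79 = 486798.

486798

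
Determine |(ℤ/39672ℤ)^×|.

Factor 39672: 39672 = 2^3 × 3^2 × 19 × 29.
φ(2^3) = 2^2·(2−1) = 4·1 = 4.
φ(3^2) = 3^1·(3−1) = 3·2 = 6.
φ(19) = 19 − 1 = 18.
φ(29) = 29 − 1 = 28.
φ(39672) = 4 × 6 × 18 × 28 = 12096.

12096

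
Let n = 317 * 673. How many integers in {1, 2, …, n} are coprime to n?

212352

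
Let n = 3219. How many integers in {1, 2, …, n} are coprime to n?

2016

First factor: 3219 = 3 · 29 · 37.
φ(3) = 3 − 1 = 2.
φ(29) = 29 − 1 = 28.
φ(37) = 37 − 1 = 36.
Multiply: 2 · 28 · 36 = 2016.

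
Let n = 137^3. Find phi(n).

φ(2571353) = 2571353 · (1 − 1/137)
       = 2571353 · 136/137 = 2552584.

2552584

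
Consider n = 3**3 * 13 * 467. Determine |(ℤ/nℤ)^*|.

100656

φ(3^3) = 3^3 − 3^2 = 27 − 9 = 18.
φ(13) = 13 − 1 = 12.
φ(467) = 467 − 1 = 466.
Since φ is multiplicative, φ(163917) = 18 · 12 · 466 = 100656.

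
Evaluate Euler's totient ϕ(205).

205 = 5 · 41.
φ(205) = 205 · (1 − 1/5) · (1 − 1/41)
       = 205 · 160/205 = 160.

160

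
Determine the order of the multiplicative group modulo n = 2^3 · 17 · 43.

2688

φ(5848) = 5848 · (1 − 1/2) · (1 − 1/17) · (1 − 1/43)
       = 5848 · 672/1462 = 2688.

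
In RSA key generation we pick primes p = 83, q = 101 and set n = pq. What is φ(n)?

8200

φ(8383) = 8383 · (1 − 1/83) · (1 − 1/101)
       = 8383 · 8200/8383 = 8200.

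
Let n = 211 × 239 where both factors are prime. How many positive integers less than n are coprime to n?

49980

φ(n) = (p − 1)(q − 1) = (211−1)(239−1) = 210·238 = 49980.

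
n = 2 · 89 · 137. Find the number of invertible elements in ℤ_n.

11968

φ(2) = 2 − 1 = 1.
φ(89) = 89 − 1 = 88.
φ(137) = 137 − 1 = 136.
φ(24386) = 1 × 88 × 136 = 11968.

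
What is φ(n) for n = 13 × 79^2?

73944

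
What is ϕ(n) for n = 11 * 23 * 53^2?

606320

φ(710677) = 710677 · (1 − 1/11) · (1 − 1/23) · (1 − 1/53)
       = 710677 · 11440/13409 = 606320.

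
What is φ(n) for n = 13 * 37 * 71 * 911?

φ(31111561) = 31111561 · (1 − 1/13) · (1 − 1/37) · (1 − 1/71) · (1 − 1/911)
       = 31111561 · 27518400/31111561 = 27518400.

27518400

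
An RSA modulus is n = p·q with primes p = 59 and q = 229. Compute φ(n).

For distinct primes, φ(pq) = (p−1)(q−1) = 58 × 228 = 13224.

13224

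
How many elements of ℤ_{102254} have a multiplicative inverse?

Factor 102254: 102254 = 2 * 29 * 41 * 43.
φ(102254) = 102254 · (1 − 1/2) · (1 − 1/29) · (1 − 1/41) · (1 − 1/43)
       = 102254 · 47040/102254 = 47040.

47040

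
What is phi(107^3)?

φ(107^3) = 107^3 − 107^2 = 1225043 − 11449 = 1213594.

1213594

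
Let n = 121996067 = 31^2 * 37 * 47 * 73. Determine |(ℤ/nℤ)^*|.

φ(31^2) = 31^1·(31−1) = 31·30 = 930.
φ(37) = 37 − 1 = 36.
φ(47) = 47 − 1 = 46.
φ(73) = 73 − 1 = 72.
φ(121996067) = 930 × 36 × 46 × 72 = 110885760.

110885760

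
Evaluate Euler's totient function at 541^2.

φ(541^2) = 541^2 − 541^1 = 292681 − 541 = 292140.

292140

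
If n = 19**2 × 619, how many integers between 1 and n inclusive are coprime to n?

211356

φ(19^2) = 19^1·(19−1) = 19·18 = 342.
φ(619) = 619 − 1 = 618.
Multiply: 342 · 618 = 211356.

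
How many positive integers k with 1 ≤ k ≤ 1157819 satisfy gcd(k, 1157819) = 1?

Factor 1157819: 1157819 = 13^3 * 17 * 31.
φ(13^3) = 13^3 − 13^2 = 2197 − 169 = 2028.
φ(17) = 17 − 1 = 16.
φ(31) = 31 − 1 = 30.
Multiply: 2028 · 16 · 30 = 973440.

973440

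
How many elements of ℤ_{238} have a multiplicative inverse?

Factor 238: 238 = 2 · 7 · 17.
φ(2) = 2 − 1 = 1.
φ(7) = 7 − 1 = 6.
φ(17) = 17 − 1 = 16.
Multiply: 1 · 6 · 16 = 96.

96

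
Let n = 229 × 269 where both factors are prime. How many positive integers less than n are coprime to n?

φ(61601) = 61601 · (1 − 1/229) · (1 − 1/269)
       = 61601 · 61104/61601 = 61104.

61104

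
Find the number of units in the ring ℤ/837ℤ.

540

Prime factorization: 837 = 3^3 × 31.
φ(837) = 837 · (1 − 1/3) · (1 − 1/31)
       = 837 · 60/93 = 540.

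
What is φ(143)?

120

143 = 11 · 13.
φ(11) = 11 − 1 = 10.
φ(13) = 13 − 1 = 12.
φ(143) = 10 × 12 = 120.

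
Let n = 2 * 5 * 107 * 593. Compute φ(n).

251008

φ(2) = 2 − 1 = 1.
φ(5) = 5 − 1 = 4.
φ(107) = 107 − 1 = 106.
φ(593) = 593 − 1 = 592.
φ(634510) = 1 × 4 × 106 × 592 = 251008.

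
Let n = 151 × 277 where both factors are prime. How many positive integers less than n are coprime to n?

φ(n) = (p − 1)(q − 1) = (151−1)(277−1) = 150·276 = 41400.

41400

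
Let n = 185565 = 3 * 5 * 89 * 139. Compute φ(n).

φ(3) = 3 − 1 = 2.
φ(5) = 5 − 1 = 4.
φ(89) = 89 − 1 = 88.
φ(139) = 139 − 1 = 138.
Multiply: 2 · 4 · 88 · 138 = 97152.

97152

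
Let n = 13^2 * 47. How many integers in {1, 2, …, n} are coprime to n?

φ(7943) = 7943 · (1 − 1/13) · (1 − 1/47)
       = 7943 · 552/611 = 7176.

7176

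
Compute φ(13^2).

156

φ(169) = 169 · (1 − 1/13)
       = 169 · 12/13 = 156.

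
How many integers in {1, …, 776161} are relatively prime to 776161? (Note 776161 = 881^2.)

φ(881^2) = 881^2 − 881^1 = 776161 − 881 = 775280.

775280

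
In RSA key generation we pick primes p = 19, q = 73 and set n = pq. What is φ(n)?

1296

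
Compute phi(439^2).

φ(439^2) = 439^1·(439−1) = 439·438 = 192282.

192282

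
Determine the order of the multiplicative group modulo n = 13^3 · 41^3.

136362720

φ(151419437) = 151419437 · (1 − 1/13) · (1 − 1/41)
       = 151419437 · 480/533 = 136362720.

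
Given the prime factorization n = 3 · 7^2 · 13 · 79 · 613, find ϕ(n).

φ(3) = 3 − 1 = 2.
φ(7^2) = 7^1·(7−1) = 7·6 = 42.
φ(13) = 13 − 1 = 12.
φ(79) = 79 − 1 = 78.
φ(613) = 613 − 1 = 612.
Multiply: 2 · 42 · 12 · 78 · 612 = 48117888.

48117888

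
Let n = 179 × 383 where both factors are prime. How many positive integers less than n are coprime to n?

For distinct primes, φ(pq) = (p−1)(q−1) = 178 × 382 = 67996.

67996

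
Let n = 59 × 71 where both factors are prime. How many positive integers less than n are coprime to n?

φ(4189) = 4189 · (1 − 1/59) · (1 − 1/71)
       = 4189 · 4060/4189 = 4060.

4060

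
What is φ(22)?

22 = 2 · 11.
φ(2) = 2 − 1 = 1.
φ(11) = 11 − 1 = 10.
Since φ is multiplicative, φ(22) = 1 · 10 = 10.

10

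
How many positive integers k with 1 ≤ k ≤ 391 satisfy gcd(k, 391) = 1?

Factor 391: 391 = 17 · 23.
φ(17) = 17 − 1 = 16.
φ(23) = 23 − 1 = 22.
Multiply: 16 · 22 = 352.

352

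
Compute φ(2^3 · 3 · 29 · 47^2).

484288

φ(1537464) = 1537464 · (1 − 1/2) · (1 − 1/3) · (1 − 1/29) · (1 − 1/47)
       = 1537464 · 2576/8178 = 484288.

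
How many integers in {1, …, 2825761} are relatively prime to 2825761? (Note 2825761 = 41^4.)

φ(41^4) = 41^4 − 41^3 = 2825761 − 68921 = 2756840.

2756840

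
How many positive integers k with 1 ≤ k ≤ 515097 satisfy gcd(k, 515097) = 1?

304920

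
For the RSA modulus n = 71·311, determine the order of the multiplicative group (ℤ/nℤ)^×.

21700

φ(n) = (p − 1)(q − 1) = (71−1)(311−1) = 70·310 = 21700.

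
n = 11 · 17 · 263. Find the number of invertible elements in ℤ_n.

φ(49181) = 49181 · (1 − 1/11) · (1 − 1/17) · (1 − 1/263)
       = 49181 · 41920/49181 = 41920.

41920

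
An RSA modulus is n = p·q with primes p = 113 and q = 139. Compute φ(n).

15456

For distinct primes, φ(pq) = (p−1)(q−1) = 112 × 138 = 15456.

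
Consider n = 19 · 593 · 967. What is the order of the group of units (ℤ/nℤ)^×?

10293696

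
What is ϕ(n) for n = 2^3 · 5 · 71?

φ(2840) = 2840 · (1 − 1/2) · (1 − 1/5) · (1 − 1/71)
       = 2840 · 280/710 = 1120.

1120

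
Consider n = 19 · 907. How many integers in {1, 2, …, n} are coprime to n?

16308

φ(19) = 19 − 1 = 18.
φ(907) = 907 − 1 = 906.
Since φ is multiplicative, φ(17233) = 18 · 906 = 16308.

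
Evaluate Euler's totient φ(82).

40

82 = 2 · 41.
φ(2) = 2 − 1 = 1.
φ(41) = 41 − 1 = 40.
Since φ is multiplicative, φ(82) = 1 · 40 = 40.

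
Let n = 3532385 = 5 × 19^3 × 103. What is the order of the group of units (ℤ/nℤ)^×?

φ(5) = 5 − 1 = 4.
φ(19^3) = 19^2·(19−1) = 361·18 = 6498.
φ(103) = 103 − 1 = 102.
Multiply: 4 · 6498 · 102 = 2651184.

2651184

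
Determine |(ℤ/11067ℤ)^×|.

5760

Prime factorization: 11067 = 3 × 7 × 17 × 31.
φ(3) = 3 − 1 = 2.
φ(7) = 7 − 1 = 6.
φ(17) = 17 − 1 = 16.
φ(31) = 31 − 1 = 30.
Since φ is multiplicative, φ(11067) = 2 · 6 · 16 · 30 = 5760.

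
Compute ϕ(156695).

First factor: 156695 = 5 × 7 × 11^2 × 37.
φ(156695) = 156695 · (1 − 1/5) · (1 − 1/7) · (1 − 1/11) · (1 − 1/37)
       = 156695 · 8640/14245 = 95040.

95040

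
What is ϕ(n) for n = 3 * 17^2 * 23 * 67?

φ(3) = 3 − 1 = 2.
φ(17^2) = 17^1·(17−1) = 17·16 = 272.
φ(23) = 23 − 1 = 22.
φ(67) = 67 − 1 = 66.
φ(1336047) = 2 × 272 × 22 × 66 = 789888.

789888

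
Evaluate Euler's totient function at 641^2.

φ(641^2) = 641^1·(641−1) = 641·640 = 410240.

410240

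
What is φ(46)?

Prime factorization: 46 = 2 * 23.
φ(46) = 46 · (1 − 1/2) · (1 − 1/23)
       = 46 · 22/46 = 22.

22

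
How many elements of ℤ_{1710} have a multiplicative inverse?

432

Factor 1710: 1710 = 2 · 3**2 · 5 · 19.
φ(2) = 2 − 1 = 1.
φ(3^2) = 3^1·(3−1) = 3·2 = 6.
φ(5) = 5 − 1 = 4.
φ(19) = 19 − 1 = 18.
Multiply: 1 · 6 · 4 · 18 = 432.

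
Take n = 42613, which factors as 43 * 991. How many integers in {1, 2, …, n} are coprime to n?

φ(42613) = 42613 · (1 − 1/43) · (1 − 1/991)
       = 42613 · 41580/42613 = 41580.

41580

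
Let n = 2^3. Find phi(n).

4

φ(2^3) = 2^2·(2−1) = 4·1 = 4.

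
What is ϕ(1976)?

864

1976 = 2^3 × 13 × 19.
φ(1976) = 1976 · (1 − 1/2) · (1 − 1/13) · (1 − 1/19)
       = 1976 · 216/494 = 864.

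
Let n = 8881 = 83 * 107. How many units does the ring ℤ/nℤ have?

8692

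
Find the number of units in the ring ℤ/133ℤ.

108

Prime factorization: 133 = 7 · 19.
φ(7) = 7 − 1 = 6.
φ(19) = 19 − 1 = 18.
φ(133) = 6 × 18 = 108.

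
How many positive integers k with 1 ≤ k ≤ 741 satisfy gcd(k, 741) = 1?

741 = 3 * 13 * 19.
φ(3) = 3 − 1 = 2.
φ(13) = 13 − 1 = 12.
φ(19) = 19 − 1 = 18.
φ(741) = 2 × 12 × 18 = 432.

432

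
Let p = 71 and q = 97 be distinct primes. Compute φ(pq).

φ(6887) = 6887 · (1 − 1/71) · (1 − 1/97)
       = 6887 · 6720/6887 = 6720.

6720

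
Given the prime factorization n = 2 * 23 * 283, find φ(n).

φ(2) = 2 − 1 = 1.
φ(23) = 23 − 1 = 22.
φ(283) = 283 − 1 = 282.
φ(13018) = 1 × 22 × 282 = 6204.

6204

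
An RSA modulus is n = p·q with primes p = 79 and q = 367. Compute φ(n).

φ(n) = (p − 1)(q − 1) = (79−1)(367−1) = 78·366 = 28548.

28548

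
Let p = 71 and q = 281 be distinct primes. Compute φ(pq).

19600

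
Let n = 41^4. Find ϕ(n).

φ(2825761) = 2825761 · (1 − 1/41)
       = 2825761 · 40/41 = 2756840.

2756840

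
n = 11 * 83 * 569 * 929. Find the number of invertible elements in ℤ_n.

φ(482612713) = 482612713 · (1 − 1/11) · (1 − 1/83) · (1 − 1/569) · (1 − 1/929)
       = 482612713 · 432225280/482612713 = 432225280.

432225280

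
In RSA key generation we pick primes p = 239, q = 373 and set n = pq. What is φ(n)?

φ(pq) = (p−1)(q−1) = 238 · 372 = 88536.

88536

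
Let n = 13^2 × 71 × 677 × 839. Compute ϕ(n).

φ(13^2) = 13^1·(13−1) = 13·12 = 156.
φ(71) = 71 − 1 = 70.
φ(677) = 677 − 1 = 676.
φ(839) = 839 − 1 = 838.
φ(6815467997) = 156 × 70 × 676 × 838 = 6186048960.

6186048960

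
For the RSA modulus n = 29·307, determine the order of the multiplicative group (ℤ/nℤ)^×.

8568

φ(8903) = 8903 · (1 − 1/29) · (1 − 1/307)
       = 8903 · 8568/8903 = 8568.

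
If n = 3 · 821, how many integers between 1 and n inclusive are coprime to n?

φ(2463) = 2463 · (1 − 1/3) · (1 − 1/821)
       = 2463 · 1640/2463 = 1640.

1640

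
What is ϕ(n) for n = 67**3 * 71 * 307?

6346189080

φ(67^3) = 67^2·(67−1) = 4489·66 = 296274.
φ(71) = 71 − 1 = 70.
φ(307) = 307 − 1 = 306.
φ(6555731111) = 296274 × 70 × 306 = 6346189080.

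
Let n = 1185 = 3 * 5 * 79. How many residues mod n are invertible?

φ(3) = 3 − 1 = 2.
φ(5) = 5 − 1 = 4.
φ(79) = 79 − 1 = 78.
Multiply: 2 · 4 · 78 = 624.

624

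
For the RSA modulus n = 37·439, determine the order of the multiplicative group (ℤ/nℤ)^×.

For distinct primes, φ(pq) = (p−1)(q−1) = 36 × 438 = 15768.

15768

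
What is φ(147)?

84

Factor 147: 147 = 3 * 7**2.
φ(3) = 3 − 1 = 2.
φ(7^2) = 7^1·(7−1) = 7·6 = 42.
Multiply: 2 · 42 = 84.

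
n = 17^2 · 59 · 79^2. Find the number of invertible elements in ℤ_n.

φ(106415291) = 106415291 · (1 − 1/17) · (1 − 1/59) · (1 − 1/79)
       = 106415291 · 72384/79237 = 97211712.

97211712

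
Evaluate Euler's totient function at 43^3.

77658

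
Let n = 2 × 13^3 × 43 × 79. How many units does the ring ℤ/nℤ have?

φ(2) = 2 − 1 = 1.
φ(13^3) = 13^3 − 13^2 = 2197 − 169 = 2028.
φ(43) = 43 − 1 = 42.
φ(79) = 79 − 1 = 78.
Multiply: 1 · 2028 · 42 · 78 = 6643728.

6643728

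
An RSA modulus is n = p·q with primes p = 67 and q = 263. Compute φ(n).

17292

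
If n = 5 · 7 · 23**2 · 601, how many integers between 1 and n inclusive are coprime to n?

7286400

φ(5) = 5 − 1 = 4.
φ(7) = 7 − 1 = 6.
φ(23^2) = 23^1·(23−1) = 23·22 = 506.
φ(601) = 601 − 1 = 600.
Since φ is multiplicative, φ(11127515) = 4 · 6 · 506 · 600 = 7286400.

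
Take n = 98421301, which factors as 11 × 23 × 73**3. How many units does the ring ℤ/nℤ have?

φ(98421301) = 98421301 · (1 − 1/11) · (1 − 1/23) · (1 − 1/73)
       = 98421301 · 15840/18469 = 84411360.

84411360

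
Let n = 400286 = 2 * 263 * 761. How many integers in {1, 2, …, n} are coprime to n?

φ(2) = 2 − 1 = 1.
φ(263) = 263 − 1 = 262.
φ(761) = 761 − 1 = 760.
Since φ is multiplicative, φ(400286) = 1 · 262 · 760 = 199120.

199120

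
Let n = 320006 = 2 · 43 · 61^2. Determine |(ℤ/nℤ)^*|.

φ(2) = 2 − 1 = 1.
φ(43) = 43 − 1 = 42.
φ(61^2) = 61^1·(61−1) = 61·60 = 3660.
Since φ is multiplicative, φ(320006) = 1 · 42 · 3660 = 153720.

153720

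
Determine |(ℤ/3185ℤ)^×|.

2016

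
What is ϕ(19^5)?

φ(2476099) = 2476099 · (1 − 1/19)
       = 2476099 · 18/19 = 2345778.

2345778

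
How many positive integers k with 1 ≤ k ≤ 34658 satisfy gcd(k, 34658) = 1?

Prime factorization: 34658 = 2 × 13 × 31 × 43.
φ(34658) = 34658 · (1 − 1/2) · (1 − 1/13) · (1 − 1/31) · (1 − 1/43)
       = 34658 · 15120/34658 = 15120.

15120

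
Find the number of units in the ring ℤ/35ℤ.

24

Prime factorization: 35 = 5 * 7.
φ(35) = 35 · (1 − 1/5) · (1 − 1/7)
       = 35 · 24/35 = 24.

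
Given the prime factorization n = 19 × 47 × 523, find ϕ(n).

φ(467039) = 467039 · (1 − 1/19) · (1 − 1/47) · (1 − 1/523)
       = 467039 · 432216/467039 = 432216.

432216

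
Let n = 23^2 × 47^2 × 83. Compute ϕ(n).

89705704

φ(23^2) = 23^2 − 23^1 = 529 − 23 = 506.
φ(47^2) = 47^2 − 47^1 = 2209 − 47 = 2162.
φ(83) = 83 − 1 = 82.
φ(96990563) = 506 × 2162 × 82 = 89705704.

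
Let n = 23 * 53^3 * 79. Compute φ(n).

φ(270509509) = 270509509 · (1 − 1/23) · (1 − 1/53) · (1 − 1/79)
       = 270509509 · 89232/96301 = 250652688.

250652688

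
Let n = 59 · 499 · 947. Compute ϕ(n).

27324264

φ(59) = 59 − 1 = 58.
φ(499) = 499 − 1 = 498.
φ(947) = 947 − 1 = 946.
Multiply: 58 · 498 · 946 = 27324264.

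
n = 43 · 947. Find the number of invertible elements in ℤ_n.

39732

φ(40721) = 40721 · (1 − 1/43) · (1 − 1/947)
       = 40721 · 39732/40721 = 39732.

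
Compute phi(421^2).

176820

φ(421^2) = 421^2 − 421^1 = 177241 − 421 = 176820.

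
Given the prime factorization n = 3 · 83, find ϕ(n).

φ(3) = 3 − 1 = 2.
φ(83) = 83 − 1 = 82.
Since φ is multiplicative, φ(249) = 2 · 82 = 164.

164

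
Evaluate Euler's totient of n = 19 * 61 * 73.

77760

φ(19) = 19 − 1 = 18.
φ(61) = 61 − 1 = 60.
φ(73) = 73 − 1 = 72.
φ(84607) = 18 × 60 × 72 = 77760.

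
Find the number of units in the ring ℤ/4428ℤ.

Prime factorization: 4428 = 2^2 * 3^3 * 41.
φ(2^2) = 2^1·(2−1) = 2·1 = 2.
φ(3^3) = 3^2·(3−1) = 9·2 = 18.
φ(41) = 41 − 1 = 40.
Since φ is multiplicative, φ(4428) = 2 · 18 · 40 = 1440.

1440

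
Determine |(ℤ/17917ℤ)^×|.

Prime factorization: 17917 = 19 × 23 × 41.
φ(17917) = 17917 · (1 − 1/19) · (1 − 1/23) · (1 − 1/41)
       = 17917 · 15840/17917 = 15840.

15840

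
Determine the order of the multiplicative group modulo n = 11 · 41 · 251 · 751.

φ(85013951) = 85013951 · (1 − 1/11) · (1 − 1/41) · (1 − 1/251) · (1 − 1/751)
       = 85013951 · 75000000/85013951 = 75000000.

75000000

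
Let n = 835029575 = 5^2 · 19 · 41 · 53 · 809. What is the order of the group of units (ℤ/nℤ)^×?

φ(835029575) = 835029575 · (1 − 1/5) · (1 − 1/19) · (1 − 1/41) · (1 − 1/53) · (1 − 1/809)
       = 835029575 · 121006080/167005915 = 605030400.

605030400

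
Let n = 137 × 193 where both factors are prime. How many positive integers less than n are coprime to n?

For distinct primes, φ(pq) = (p−1)(q−1) = 136 × 192 = 26112.

26112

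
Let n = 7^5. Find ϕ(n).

14406

φ(16807) = 16807 · (1 − 1/7)
       = 16807 · 6/7 = 14406.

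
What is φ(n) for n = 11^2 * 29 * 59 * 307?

φ(63558517) = 63558517 · (1 − 1/11) · (1 − 1/29) · (1 − 1/59) · (1 − 1/307)
       = 63558517 · 4969440/5778047 = 54663840.

54663840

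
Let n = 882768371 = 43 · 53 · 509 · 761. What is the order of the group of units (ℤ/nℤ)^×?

φ(882768371) = 882768371 · (1 − 1/43) · (1 − 1/53) · (1 − 1/509) · (1 − 1/761)
       = 882768371 · 843198720/882768371 = 843198720.

843198720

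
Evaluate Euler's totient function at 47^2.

φ(47^2) = 47^2 − 47^1 = 2209 − 47 = 2162.

2162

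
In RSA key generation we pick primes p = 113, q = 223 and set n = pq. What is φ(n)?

24864

φ(pq) = (p−1)(q−1) = 112 · 222 = 24864.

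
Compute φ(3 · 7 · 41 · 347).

166080

φ(298767) = 298767 · (1 − 1/3) · (1 − 1/7) · (1 − 1/41) · (1 − 1/347)
       = 298767 · 166080/298767 = 166080.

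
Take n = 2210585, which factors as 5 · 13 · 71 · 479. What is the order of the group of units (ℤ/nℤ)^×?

φ(5) = 5 − 1 = 4.
φ(13) = 13 − 1 = 12.
φ(71) = 71 − 1 = 70.
φ(479) = 479 − 1 = 478.
φ(2210585) = 4 × 12 × 70 × 478 = 1606080.

1606080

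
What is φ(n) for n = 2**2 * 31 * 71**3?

21172200

φ(2^2) = 2^1·(2−1) = 2·1 = 2.
φ(31) = 31 − 1 = 30.
φ(71^3) = 71^3 − 71^2 = 357911 − 5041 = 352870.
φ(44380964) = 2 × 30 × 352870 = 21172200.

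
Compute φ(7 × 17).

φ(7) = 7 − 1 = 6.
φ(17) = 17 − 1 = 16.
Multiply: 6 · 16 = 96.

96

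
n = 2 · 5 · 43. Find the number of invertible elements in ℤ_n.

φ(430) = 430 · (1 − 1/2) · (1 − 1/5) · (1 − 1/43)
       = 430 · 168/430 = 168.

168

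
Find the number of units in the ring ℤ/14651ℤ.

11088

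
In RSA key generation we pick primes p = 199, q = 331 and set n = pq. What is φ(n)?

65340

φ(pq) = (p−1)(q−1) = 198 · 330 = 65340.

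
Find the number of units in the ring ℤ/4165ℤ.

2688

Prime factorization: 4165 = 5 * 7^2 * 17.
φ(4165) = 4165 · (1 − 1/5) · (1 − 1/7) · (1 − 1/17)
       = 4165 · 384/595 = 2688.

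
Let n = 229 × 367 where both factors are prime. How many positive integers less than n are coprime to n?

83448

φ(84043) = 84043 · (1 − 1/229) · (1 − 1/367)
       = 84043 · 83448/84043 = 83448.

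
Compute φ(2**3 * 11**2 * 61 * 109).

φ(2^3) = 2^3 − 2^2 = 8 − 4 = 4.
φ(11^2) = 11^2 − 11^1 = 121 − 11 = 110.
φ(61) = 61 − 1 = 60.
φ(109) = 109 − 1 = 108.
φ(6436232) = 4 × 110 × 60 × 108 = 2851200.

2851200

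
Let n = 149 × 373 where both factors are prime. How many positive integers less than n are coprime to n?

55056

φ(55577) = 55577 · (1 − 1/149) · (1 − 1/373)
       = 55577 · 55056/55577 = 55056.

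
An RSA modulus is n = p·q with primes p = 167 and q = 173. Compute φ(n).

φ(n) = (p − 1)(q − 1) = (167−1)(173−1) = 166·172 = 28552.

28552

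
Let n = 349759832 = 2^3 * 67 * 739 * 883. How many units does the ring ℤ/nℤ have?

φ(349759832) = 349759832 · (1 − 1/2) · (1 − 1/67) · (1 − 1/739) · (1 − 1/883)
       = 349759832 · 42960456/87439958 = 171841824.

171841824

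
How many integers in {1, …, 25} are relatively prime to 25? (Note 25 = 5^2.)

φ(5^2) = 5^2 − 5^1 = 25 − 5 = 20.

20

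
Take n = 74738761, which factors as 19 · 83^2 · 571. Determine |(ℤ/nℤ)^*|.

69829560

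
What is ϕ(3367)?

2592

First factor: 3367 = 7 × 13 × 37.
φ(7) = 7 − 1 = 6.
φ(13) = 13 − 1 = 12.
φ(37) = 37 − 1 = 36.
Since φ is multiplicative, φ(3367) = 6 · 12 · 36 = 2592.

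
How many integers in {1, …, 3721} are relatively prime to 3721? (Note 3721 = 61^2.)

3660

φ(61^2) = 61^2 − 61^1 = 3721 − 61 = 3660.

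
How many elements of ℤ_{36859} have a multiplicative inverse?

36859 = 29 × 31 × 41.
φ(29) = 29 − 1 = 28.
φ(31) = 31 − 1 = 30.
φ(41) = 41 − 1 = 40.
φ(36859) = 28 × 30 × 40 = 33600.

33600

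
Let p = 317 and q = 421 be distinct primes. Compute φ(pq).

φ(n) = (p − 1)(q − 1) = (317−1)(421−1) = 316·420 = 132720.

132720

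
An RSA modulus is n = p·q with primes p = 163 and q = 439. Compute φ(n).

φ(163) = 163 − 1 = 162.
φ(439) = 439 − 1 = 438.
Multiply: 162 · 438 = 70956.

70956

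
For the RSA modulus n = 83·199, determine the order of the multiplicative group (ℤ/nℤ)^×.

φ(pq) = (p−1)(q−1) = 82 · 198 = 16236.

16236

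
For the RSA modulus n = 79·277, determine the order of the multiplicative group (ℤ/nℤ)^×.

φ(n) = (p − 1)(q − 1) = (79−1)(277−1) = 78·276 = 21528.

21528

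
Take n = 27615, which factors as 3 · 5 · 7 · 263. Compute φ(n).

φ(3) = 3 − 1 = 2.
φ(5) = 5 − 1 = 4.
φ(7) = 7 − 1 = 6.
φ(263) = 263 − 1 = 262.
Multiply: 2 · 4 · 6 · 262 = 12576.

12576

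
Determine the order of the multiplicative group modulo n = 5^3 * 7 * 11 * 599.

φ(5765375) = 5765375 · (1 − 1/5) · (1 − 1/7) · (1 − 1/11) · (1 − 1/599)
       = 5765375 · 143520/230615 = 3588000.

3588000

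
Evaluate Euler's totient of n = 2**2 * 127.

φ(508) = 508 · (1 − 1/2) · (1 − 1/127)
       = 508 · 126/254 = 252.

252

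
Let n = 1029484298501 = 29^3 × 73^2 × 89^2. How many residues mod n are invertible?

φ(1029484298501) = 1029484298501 · (1 − 1/29) · (1 − 1/73) · (1 − 1/89)
       = 1029484298501 · 177408/188413 = 969353231616.

969353231616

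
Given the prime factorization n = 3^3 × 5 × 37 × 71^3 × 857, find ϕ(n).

φ(1532114986365) = 1532114986365 · (1 − 1/3) · (1 − 1/5) · (1 − 1/37) · (1 − 1/71) · (1 − 1/857)
       = 1532114986365 · 17256960/33770085 = 782931018240.

782931018240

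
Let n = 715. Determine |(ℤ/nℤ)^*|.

480

First factor: 715 = 5 · 11 · 13.
φ(5) = 5 − 1 = 4.
φ(11) = 11 − 1 = 10.
φ(13) = 13 − 1 = 12.
Since φ is multiplicative, φ(715) = 4 · 10 · 12 = 480.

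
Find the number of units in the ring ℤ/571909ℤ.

571909 = 13 · 29 · 37 · 41.
φ(571909) = 571909 · (1 − 1/13) · (1 − 1/29) · (1 − 1/37) · (1 − 1/41)
       = 571909 · 483840/571909 = 483840.

483840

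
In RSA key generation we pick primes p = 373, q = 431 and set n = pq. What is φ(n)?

159960

φ(pq) = (p−1)(q−1) = 372 · 430 = 159960.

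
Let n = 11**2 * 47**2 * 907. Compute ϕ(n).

φ(242431123) = 242431123 · (1 − 1/11) · (1 − 1/47) · (1 − 1/907)
       = 242431123 · 416760/468919 = 215464920.

215464920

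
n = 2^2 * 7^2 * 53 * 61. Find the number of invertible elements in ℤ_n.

φ(2^2) = 2^1·(2−1) = 2·1 = 2.
φ(7^2) = 7^1·(7−1) = 7·6 = 42.
φ(53) = 53 − 1 = 52.
φ(61) = 61 − 1 = 60.
Multiply: 2 · 42 · 52 · 60 = 262080.

262080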